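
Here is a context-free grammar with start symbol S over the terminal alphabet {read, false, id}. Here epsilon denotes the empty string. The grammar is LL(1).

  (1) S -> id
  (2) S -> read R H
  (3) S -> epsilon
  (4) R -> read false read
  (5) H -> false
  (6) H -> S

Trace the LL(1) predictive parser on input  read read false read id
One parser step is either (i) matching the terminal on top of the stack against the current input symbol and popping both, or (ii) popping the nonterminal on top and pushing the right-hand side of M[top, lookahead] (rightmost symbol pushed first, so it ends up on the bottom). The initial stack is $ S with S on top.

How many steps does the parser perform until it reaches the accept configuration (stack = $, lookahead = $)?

9

     Stack                Input                      Action
  1  $ S                  read read false read id $  expand S -> read R H
  2  $ H R read           read read false read id $  match read
  3  $ H R                read false read id $       expand R -> read false read
  4  $ H read false read  read false read id $       match read
  5  $ H read false       false read id $            match false
  6  $ H read             read id $                  match read
  7  $ H                  id $                       expand H -> S
  8  $ S                  id $                       expand S -> id
  9  $ id                 id $                       match id
Accept reached after 9 steps.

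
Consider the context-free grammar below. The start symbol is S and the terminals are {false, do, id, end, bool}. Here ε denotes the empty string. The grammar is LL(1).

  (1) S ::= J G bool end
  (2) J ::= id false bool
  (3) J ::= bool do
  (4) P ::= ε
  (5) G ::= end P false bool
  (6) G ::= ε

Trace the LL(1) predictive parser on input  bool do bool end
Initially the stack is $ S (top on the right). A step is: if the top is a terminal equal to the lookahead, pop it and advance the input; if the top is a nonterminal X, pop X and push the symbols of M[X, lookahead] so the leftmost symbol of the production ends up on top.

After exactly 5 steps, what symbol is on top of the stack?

step 1: stack=$ S  input=bool do bool end $  — expand S ::= J G bool end
step 2: stack=$ end bool G J  input=bool do bool end $  — expand J ::= bool do
step 3: stack=$ end bool G do bool  input=bool do bool end $  — match bool
step 4: stack=$ end bool G do  input=do bool end $  — match do
step 5: stack=$ end bool G  input=bool end $  — expand G ::= ε
Stack after step 5: $ end bool (top = bool).

bool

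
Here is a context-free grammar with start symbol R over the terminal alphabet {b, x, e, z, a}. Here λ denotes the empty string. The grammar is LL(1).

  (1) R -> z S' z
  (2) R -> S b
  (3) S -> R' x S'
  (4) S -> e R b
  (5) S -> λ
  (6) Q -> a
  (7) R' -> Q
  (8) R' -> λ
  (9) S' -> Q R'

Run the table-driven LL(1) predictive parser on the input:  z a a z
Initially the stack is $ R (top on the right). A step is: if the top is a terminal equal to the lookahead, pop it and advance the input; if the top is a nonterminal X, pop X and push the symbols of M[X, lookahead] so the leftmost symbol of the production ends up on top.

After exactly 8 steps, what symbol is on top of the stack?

z

step 1: stack=$ R  input=z a a z $  — expand R -> z S' z
step 2: stack=$ z S' z  input=z a a z $  — match z
step 3: stack=$ z S'  input=a a z $  — expand S' -> Q R'
step 4: stack=$ z R' Q  input=a a z $  — expand Q -> a
step 5: stack=$ z R' a  input=a a z $  — match a
step 6: stack=$ z R'  input=a z $  — expand R' -> Q
step 7: stack=$ z Q  input=a z $  — expand Q -> a
step 8: stack=$ z a  input=a z $  — match a
Stack after step 8: $ z (top = z).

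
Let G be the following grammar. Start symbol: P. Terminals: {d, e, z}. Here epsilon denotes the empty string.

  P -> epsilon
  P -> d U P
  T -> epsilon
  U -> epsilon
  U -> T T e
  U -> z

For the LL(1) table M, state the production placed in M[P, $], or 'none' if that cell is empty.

FIRST(P) = {epsilon, d}
FIRST(T) = {epsilon}
FIRST(U) = {epsilon, e, z}  (via T T e)
FOLLOW(P) includes $ since P is the start symbol.
FOLLOW(P): in P->d U P, the suffix after P is empty (adds nothing new). Thus FOLLOW(P) = {$}.
For P -> epsilon: FIRST(epsilon) = {epsilon}, so it goes in M[P, t] for t ∈ {}; since epsilon ∈ FIRST, also for every t ∈ FOLLOW(P) = {$}.
For P -> d U P: FIRST(d U P) = {d}, so it goes in M[P, t] for t ∈ {d}.

P -> epsilon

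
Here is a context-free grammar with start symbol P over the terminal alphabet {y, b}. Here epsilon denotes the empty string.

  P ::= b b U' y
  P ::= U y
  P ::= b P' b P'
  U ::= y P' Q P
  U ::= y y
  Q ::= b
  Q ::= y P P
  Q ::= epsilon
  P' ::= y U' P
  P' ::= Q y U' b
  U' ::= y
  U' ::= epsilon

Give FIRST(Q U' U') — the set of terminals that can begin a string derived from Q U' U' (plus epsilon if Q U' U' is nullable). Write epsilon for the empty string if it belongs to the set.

FIRST(U) = {y}
FIRST(Q) = {epsilon, b, y}
FIRST(U') = {epsilon, y}
FIRST(P) = {b, y}  (via U y)
FIRST(P') = {b, y}  (via Q y U' b)
FIRST(Q U' U'): take FIRST of each symbol in turn, carrying on past any symbol whose FIRST contains epsilon; result {epsilon, b, y}.

{epsilon, b, y}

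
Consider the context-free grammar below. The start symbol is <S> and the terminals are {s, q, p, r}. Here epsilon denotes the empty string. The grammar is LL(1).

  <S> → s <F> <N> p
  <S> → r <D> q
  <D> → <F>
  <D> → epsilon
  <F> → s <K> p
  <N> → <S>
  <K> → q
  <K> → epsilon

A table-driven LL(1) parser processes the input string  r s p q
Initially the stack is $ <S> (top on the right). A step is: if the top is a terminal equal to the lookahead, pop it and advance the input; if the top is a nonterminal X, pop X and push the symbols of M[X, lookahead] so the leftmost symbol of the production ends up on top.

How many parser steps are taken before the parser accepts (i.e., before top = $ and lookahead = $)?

     Stack        Input      Action
  1  $ <S>        r s p q $  expand <S> → r <D> q
  2  $ q <D> r    r s p q $  match r
  3  $ q <D>      s p q $    expand <D> → <F>
  4  $ q <F>      s p q $    expand <F> → s <K> p
  5  $ q p <K> s  s p q $    match s
  6  $ q p <K>    p q $      expand <K> → epsilon
  7  $ q p        p q $      match p
  8  $ q          q $        match q
Accept reached after 8 steps.

8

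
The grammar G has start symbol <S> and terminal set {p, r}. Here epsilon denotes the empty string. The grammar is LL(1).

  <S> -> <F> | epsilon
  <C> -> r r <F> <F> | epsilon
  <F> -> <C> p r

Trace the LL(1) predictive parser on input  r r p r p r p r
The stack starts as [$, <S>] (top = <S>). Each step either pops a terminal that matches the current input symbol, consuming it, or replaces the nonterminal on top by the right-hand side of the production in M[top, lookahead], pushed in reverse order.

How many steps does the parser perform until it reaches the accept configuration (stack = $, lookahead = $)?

step 1: stack=$ <S>  input=r r p r p r p r $  — expand <S> -> <F>
step 2: stack=$ <F>  input=r r p r p r p r $  — expand <F> -> <C> p r
step 3: stack=$ r p <C>  input=r r p r p r p r $  — expand <C> -> r r <F> <F>
step 4: stack=$ r p <F> <F> r r  input=r r p r p r p r $  — match r
step 5: stack=$ r p <F> <F> r  input=r p r p r p r $  — match r
step 6: stack=$ r p <F> <F>  input=p r p r p r $  — expand <F> -> <C> p r
step 7: stack=$ r p <F> r p <C>  input=p r p r p r $  — expand <C> -> epsilon
step 8: stack=$ r p <F> r p  input=p r p r p r $  — match p
step 9: stack=$ r p <F> r  input=r p r p r $  — match r
step 10: stack=$ r p <F>  input=p r p r $  — expand <F> -> <C> p r
step 11: stack=$ r p r p <C>  input=p r p r $  — expand <C> -> epsilon
step 12: stack=$ r p r p  input=p r p r $  — match p
step 13: stack=$ r p r  input=r p r $  — match r
step 14: stack=$ r p  input=p r $  — match p
step 15: stack=$ r  input=r $  — match r
Accept reached after 15 steps.

15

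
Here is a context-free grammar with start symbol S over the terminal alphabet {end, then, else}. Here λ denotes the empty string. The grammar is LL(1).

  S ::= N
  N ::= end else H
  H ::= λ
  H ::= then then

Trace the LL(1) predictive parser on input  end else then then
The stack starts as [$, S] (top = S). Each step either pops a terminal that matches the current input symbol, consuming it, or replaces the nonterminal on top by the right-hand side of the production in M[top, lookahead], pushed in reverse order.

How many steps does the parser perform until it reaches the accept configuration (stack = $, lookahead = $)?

     Stack         Input                 Action
  1  $ S           end else then then $  expand S ::= N
  2  $ N           end else then then $  expand N ::= end else H
  3  $ H else end  end else then then $  match end
  4  $ H else      else then then $      match else
  5  $ H           then then $           expand H ::= then then
  6  $ then then   then then $           match then
  7  $ then        then $                match then
Accept reached after 7 steps.

7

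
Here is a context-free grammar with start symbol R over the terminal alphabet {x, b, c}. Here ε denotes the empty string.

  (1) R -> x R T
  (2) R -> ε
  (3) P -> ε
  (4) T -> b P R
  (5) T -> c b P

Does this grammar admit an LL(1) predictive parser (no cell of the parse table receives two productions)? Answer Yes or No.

Yes

FIRST(R) = {ε, x}
FIRST(P) = {ε}
FIRST(T) = {b, c}
FOLLOW(R) = {$, b, c}
FOLLOW(P) = {$, b, c, x}
FOLLOW(T) = {$, b, c}
Each cell of M receives at most one production.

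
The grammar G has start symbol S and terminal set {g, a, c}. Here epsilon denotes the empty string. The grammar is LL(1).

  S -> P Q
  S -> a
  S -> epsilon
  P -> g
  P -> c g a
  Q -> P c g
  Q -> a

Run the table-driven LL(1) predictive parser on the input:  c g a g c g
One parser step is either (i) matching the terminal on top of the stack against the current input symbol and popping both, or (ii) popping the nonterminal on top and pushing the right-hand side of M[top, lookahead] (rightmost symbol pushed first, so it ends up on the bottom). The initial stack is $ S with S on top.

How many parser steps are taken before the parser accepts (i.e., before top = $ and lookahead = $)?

      Stack      Input          Action
   1  $ S        c g a g c g $  expand S -> P Q
   2  $ Q P      c g a g c g $  expand P -> c g a
   3  $ Q a g c  c g a g c g $  match c
   4  $ Q a g    g a g c g $    match g
   5  $ Q a      a g c g $      match a
   6  $ Q        g c g $        expand Q -> P c g
   7  $ g c P    g c g $        expand P -> g
   8  $ g c g    g c g $        match g
   9  $ g c      c g $          match c
  10  $ g        g $            match g
Accept reached after 10 steps.

10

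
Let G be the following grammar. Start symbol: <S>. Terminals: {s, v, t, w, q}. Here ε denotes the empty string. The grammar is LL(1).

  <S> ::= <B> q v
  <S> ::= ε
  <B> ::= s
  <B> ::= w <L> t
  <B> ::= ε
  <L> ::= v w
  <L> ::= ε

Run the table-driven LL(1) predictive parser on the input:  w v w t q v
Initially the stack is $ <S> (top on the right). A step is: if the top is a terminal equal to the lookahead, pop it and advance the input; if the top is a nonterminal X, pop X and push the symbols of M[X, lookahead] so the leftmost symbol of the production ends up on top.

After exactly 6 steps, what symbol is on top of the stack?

step 1: stack=$ <S>  input=w v w t q v $  — expand <S> ::= <B> q v
step 2: stack=$ v q <B>  input=w v w t q v $  — expand <B> ::= w <L> t
step 3: stack=$ v q t <L> w  input=w v w t q v $  — match w
step 4: stack=$ v q t <L>  input=v w t q v $  — expand <L> ::= v w
step 5: stack=$ v q t w v  input=v w t q v $  — match v
step 6: stack=$ v q t w  input=w t q v $  — match w
Stack after step 6: $ v q t (top = t).

t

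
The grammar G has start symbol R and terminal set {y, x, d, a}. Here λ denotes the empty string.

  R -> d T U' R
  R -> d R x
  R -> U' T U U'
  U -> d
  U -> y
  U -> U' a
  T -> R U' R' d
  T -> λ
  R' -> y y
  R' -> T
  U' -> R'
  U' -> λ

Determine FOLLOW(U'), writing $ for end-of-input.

FIRST(R): from R->d T U' R we get {d}; from R->d R x we get {d}; from R->U' T U U' we get {a, d, y}. So FIRST(R) = {a, d, y}.
FIRST(T): from T->R U' R' d we get {a, d, y}; from T->λ we get {λ}. So FIRST(T) = {λ, a, d, y}.
FIRST(R'): from R'->y y we get {y}; from R'->T we get {λ, a, d, y}. So FIRST(R') = {λ, a, d, y}.
FIRST(U'): from U'->R' we get {λ, a, d, y}; from U'->λ we get {λ}. So FIRST(U') = {λ, a, d, y}.
FIRST(U): from U->d we get {d}; from U->y we get {y}; from U->U' a we get {a, d, y}. So FIRST(U) = {a, d, y}.
FOLLOW(R) includes $ since R is the start symbol.
FOLLOW(R): in R->d T U' R, the suffix after R is empty (adds nothing new); in R->d R x, R is followed by x with FIRST {x}; in T->R U' R' d, R is followed by U' R' d with FIRST {a, d, y}. Thus FOLLOW(R) = {$, a, d, x, y}.
FOLLOW(U): in R->U' T U U', U is followed by U' with FIRST {λ, a, d, y}; in R->U' T U U', the suffix after U is nullable, so FOLLOW(U) ⊇ FOLLOW(R) = {$, a, d, x, y}. Thus FOLLOW(U) = {$, a, d, x, y}.
FOLLOW(U'): in R->d T U' R, U' is followed by R with FIRST {a, d, y}; in R->U' T U U' (occurrence 1), U' is followed by T U U' with FIRST {a, d, y}; in R->U' T U U' (occurrence 2), the suffix after U' is empty, so FOLLOW(U') ⊇ FOLLOW(R) = {$, a, d, x, y}; in U->U' a, U' is followed by a with FIRST {a}; in T->R U' R' d, U' is followed by R' d with FIRST {a, d, y}. Thus FOLLOW(U') = {$, a, d, x, y}.
FOLLOW(R'): in T->R U' R' d, R' is followed by d with FIRST {d}; in U'->R', the suffix after R' is empty, so FOLLOW(R') ⊇ FOLLOW(U') = {$, a, d, x, y}. Thus FOLLOW(R') = {$, a, d, x, y}.
FOLLOW(T): in R->d T U' R, T is followed by U' R with FIRST {a, d, y}; in R->U' T U U', T is followed by U U' with FIRST {a, d, y}; in R'->T, the suffix after T is empty, so FOLLOW(T) ⊇ FOLLOW(R') = {$, a, d, x, y}. Thus FOLLOW(T) = {$, a, d, x, y}.

{$, a, d, x, y}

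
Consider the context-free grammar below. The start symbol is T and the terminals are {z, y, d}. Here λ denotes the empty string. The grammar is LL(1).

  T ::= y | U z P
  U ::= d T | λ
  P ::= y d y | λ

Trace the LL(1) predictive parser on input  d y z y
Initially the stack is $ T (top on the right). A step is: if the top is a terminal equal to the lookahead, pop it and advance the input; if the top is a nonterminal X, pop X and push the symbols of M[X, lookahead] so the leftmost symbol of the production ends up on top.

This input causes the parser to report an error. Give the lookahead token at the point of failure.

$

     Stack      Input      Action
  1  $ T        d y z y $  expand T ::= U z P
  2  $ P z U    d y z y $  expand U ::= d T
  3  $ P z T d  d y z y $  match d
  4  $ P z T    y z y $    expand T ::= y
  5  $ P z y    y z y $    match y
  6  $ P z      z y $      match z
  7  $ P        y $        expand P ::= y d y
  8  $ y d y    y $        match y
  9  $ y d      $          error: top is terminal d but lookahead is $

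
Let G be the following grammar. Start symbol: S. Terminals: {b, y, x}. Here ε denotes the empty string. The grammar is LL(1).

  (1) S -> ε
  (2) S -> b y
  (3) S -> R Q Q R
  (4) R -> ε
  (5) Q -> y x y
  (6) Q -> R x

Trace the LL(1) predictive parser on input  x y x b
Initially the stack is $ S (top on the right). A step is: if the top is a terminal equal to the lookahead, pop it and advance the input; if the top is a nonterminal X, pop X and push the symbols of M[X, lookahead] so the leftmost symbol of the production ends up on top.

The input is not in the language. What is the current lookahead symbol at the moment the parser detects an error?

b

     Stack      Input      Action
  1  $ S        x y x b $  expand S -> R Q Q R
  2  $ R Q Q R  x y x b $  expand R -> ε
  3  $ R Q Q    x y x b $  expand Q -> R x
  4  $ R Q x R  x y x b $  expand R -> ε
  5  $ R Q x    x y x b $  match x
  6  $ R Q      y x b $    expand Q -> y x y
  7  $ R y x y  y x b $    match y
  8  $ R y x    x b $      match x
  9  $ R y      b $        error: top is terminal y but lookahead is b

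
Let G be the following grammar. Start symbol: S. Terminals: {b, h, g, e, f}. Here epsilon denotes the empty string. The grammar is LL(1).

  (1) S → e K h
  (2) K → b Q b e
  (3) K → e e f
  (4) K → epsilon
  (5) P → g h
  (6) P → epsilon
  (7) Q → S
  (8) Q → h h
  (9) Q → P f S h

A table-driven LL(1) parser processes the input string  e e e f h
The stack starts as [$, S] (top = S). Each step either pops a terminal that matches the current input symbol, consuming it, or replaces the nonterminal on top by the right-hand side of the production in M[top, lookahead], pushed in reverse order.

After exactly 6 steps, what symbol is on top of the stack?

     Stack      Input        Action
  1  $ S        e e e f h $  expand S → e K h
  2  $ h K e    e e e f h $  match e
  3  $ h K      e e f h $    expand K → e e f
  4  $ h f e e  e e f h $    match e
  5  $ h f e    e f h $      match e
  6  $ h f      f h $        match f
Stack after step 6: $ h (top = h).

h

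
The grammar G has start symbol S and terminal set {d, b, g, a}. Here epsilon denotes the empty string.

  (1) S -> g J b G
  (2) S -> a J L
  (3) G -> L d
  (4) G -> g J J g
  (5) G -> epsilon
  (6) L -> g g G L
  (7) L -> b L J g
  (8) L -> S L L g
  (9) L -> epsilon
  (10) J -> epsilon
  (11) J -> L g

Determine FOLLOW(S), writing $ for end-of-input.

{$, a, b, g}

FIRST(S): from S->g J b G we get {g}; from S->a J L we get {a}. So FIRST(S) = {a, g}.
FIRST(L): from L->g g G L we get {g}; from L->b L J g we get {b}; from L->S L L g we get {a, g}; from L->epsilon we get {epsilon}. So FIRST(L) = {epsilon, a, b, g}.
FIRST(G): from G->L d we get {a, b, d, g}; from G->g J J g we get {g}; from G->epsilon we get {epsilon}. So FIRST(G) = {epsilon, a, b, d, g}.
FIRST(J): from J->epsilon we get {epsilon}; from J->L g we get {a, b, g}. So FIRST(J) = {epsilon, a, b, g}.
FOLLOW(S) includes $ since S is the start symbol.
FOLLOW(S): in L->S L L g, S is followed by L L g with FIRST {a, b, g}. Thus FOLLOW(S) = {$, a, b, g}.
FOLLOW(L): in S->a J L, the suffix after L is empty, so FOLLOW(L) ⊇ FOLLOW(S) = {$, a, b, g}; in G->L d, L is followed by d with FIRST {d}; in L->g g G L, the suffix after L is empty (adds nothing new); in L->b L J g, L is followed by J g with FIRST {a, b, g}; in L->S L L g (occurrence 1), L is followed by L g with FIRST {a, b, g}; in L->S L L g (occurrence 2), L is followed by g with FIRST {g}; in J->L g, L is followed by g with FIRST {g}. Thus FOLLOW(L) = {$, a, b, d, g}.
FOLLOW(G): in S->g J b G, the suffix after G is empty, so FOLLOW(G) ⊇ FOLLOW(S) = {$, a, b, g}; in L->g g G L, G is followed by L with FIRST {epsilon, a, b, g}; in L->g g G L, the suffix after G is nullable, so FOLLOW(G) ⊇ FOLLOW(L) = {$, a, b, d, g}. Thus FOLLOW(G) = {$, a, b, d, g}.
FOLLOW(J): in S->g J b G, J is followed by b G with FIRST {b}; in S->a J L, J is followed by L with FIRST {epsilon, a, b, g}; in S->a J L, the suffix after J is nullable, so FOLLOW(J) ⊇ FOLLOW(S) = {$, a, b, g}; in G->g J J g (occurrence 1), J is followed by J g with FIRST {a, b, g}; in G->g J J g (occurrence 2), J is followed by g with FIRST {g}; in L->b L J g, J is followed by g with FIRST {g}. Thus FOLLOW(J) = {$, a, b, g}.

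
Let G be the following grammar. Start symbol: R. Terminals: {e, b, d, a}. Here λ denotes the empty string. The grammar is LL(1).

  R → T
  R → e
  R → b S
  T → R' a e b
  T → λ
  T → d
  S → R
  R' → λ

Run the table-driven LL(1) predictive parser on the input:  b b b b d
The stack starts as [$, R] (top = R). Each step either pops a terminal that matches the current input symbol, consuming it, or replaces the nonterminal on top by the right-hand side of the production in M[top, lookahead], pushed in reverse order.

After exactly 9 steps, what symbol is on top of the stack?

     Stack  Input        Action
  1  $ R    b b b b d $  expand R → b S
  2  $ S b  b b b b d $  match b
  3  $ S    b b b d $    expand S → R
  4  $ R    b b b d $    expand R → b S
  5  $ S b  b b b d $    match b
  6  $ S    b b d $      expand S → R
  7  $ R    b b d $      expand R → b S
  8  $ S b  b b d $      match b
  9  $ S    b d $        expand S → R
Stack after step 9: $ R (top = R).

R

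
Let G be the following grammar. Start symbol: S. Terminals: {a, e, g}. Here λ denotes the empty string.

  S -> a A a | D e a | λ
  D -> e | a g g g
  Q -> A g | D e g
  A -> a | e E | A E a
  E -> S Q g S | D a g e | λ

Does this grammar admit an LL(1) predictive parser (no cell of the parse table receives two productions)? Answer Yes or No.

FIRST(S) = {λ, a, e}
FIRST(D) = {a, e}
FIRST(Q) = {a, e}
FIRST(A) = {a, e}
FIRST(E) = {λ, a, e}
FOLLOW(S) = {$, a, e, g}
FOLLOW(D) = {a, e}
FOLLOW(Q) = {g}
FOLLOW(A) = {a, e, g}
FOLLOW(E) = {a, e, g}
Cell M[A, a] receives both A -> a and A -> A E a — the grammar is not LL(1).

No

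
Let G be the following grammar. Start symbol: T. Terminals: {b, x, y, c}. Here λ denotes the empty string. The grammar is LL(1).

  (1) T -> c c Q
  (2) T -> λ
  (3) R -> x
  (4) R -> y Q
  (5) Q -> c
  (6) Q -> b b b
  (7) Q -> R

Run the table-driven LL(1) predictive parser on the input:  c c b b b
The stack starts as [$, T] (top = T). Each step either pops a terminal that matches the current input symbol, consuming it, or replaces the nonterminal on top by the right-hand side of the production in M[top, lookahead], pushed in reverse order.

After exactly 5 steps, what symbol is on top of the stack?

step 1: stack=$ T  input=c c b b b $  — expand T -> c c Q
step 2: stack=$ Q c c  input=c c b b b $  — match c
step 3: stack=$ Q c  input=c b b b $  — match c
step 4: stack=$ Q  input=b b b $  — expand Q -> b b b
step 5: stack=$ b b b  input=b b b $  — match b
Stack after step 5: $ b b (top = b).

b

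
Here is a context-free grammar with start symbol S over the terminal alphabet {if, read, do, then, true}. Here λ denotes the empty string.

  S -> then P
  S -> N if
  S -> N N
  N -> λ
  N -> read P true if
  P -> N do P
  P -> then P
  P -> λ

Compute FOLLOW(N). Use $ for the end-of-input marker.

FIRST(N) = {λ, read}
FIRST(S) = {λ, if, read, then}  (via N if, N N)
FIRST(P) = {λ, do, read, then}  (via N do P)
FOLLOW(S) includes $ since S is the start symbol.
FOLLOW(S): S appears on no right-hand side. Thus FOLLOW(S) = {$}.
FOLLOW(N): in S->N if, N is followed by if with FIRST {if}; in S->N N (occurrence 1), N is followed by N with FIRST {λ, read}; in S->N N (occurrence 1), the suffix after N is nullable, so FOLLOW(N) ⊇ FOLLOW(S) = {$}; in S->N N (occurrence 2), the suffix after N is empty, so FOLLOW(N) ⊇ FOLLOW(S) = {$}; in P->N do P, N is followed by do P with FIRST {do}. Thus FOLLOW(N) = {$, do, if, read}.
FOLLOW(P): in S->then P, the suffix after P is empty, so FOLLOW(P) ⊇ FOLLOW(S) = {$}; in N->read P true if, P is followed by true if with FIRST {true}; in P->N do P, the suffix after P is empty (adds nothing new); in P->then P, the suffix after P is empty (adds nothing new). Thus FOLLOW(P) = {$, true}.

{$, do, if, read}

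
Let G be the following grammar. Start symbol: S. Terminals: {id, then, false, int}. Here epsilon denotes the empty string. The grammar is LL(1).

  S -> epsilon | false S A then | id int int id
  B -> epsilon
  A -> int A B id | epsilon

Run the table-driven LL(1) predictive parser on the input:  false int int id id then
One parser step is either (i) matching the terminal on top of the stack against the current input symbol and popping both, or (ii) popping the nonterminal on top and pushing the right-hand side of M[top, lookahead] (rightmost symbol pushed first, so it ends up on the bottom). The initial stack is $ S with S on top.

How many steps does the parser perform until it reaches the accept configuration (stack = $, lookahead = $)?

13

      Stack                   Input                       Action
   1  $ S                     false int int id id then $  expand S -> false S A then
   2  $ then A S false        false int int id id then $  match false
   3  $ then A S              int int id id then $        expand S -> epsilon
   4  $ then A                int int id id then $        expand A -> int A B id
   5  $ then id B A int       int int id id then $        match int
   6  $ then id B A           int id id then $            expand A -> int A B id
   7  $ then id B id B A int  int id id then $            match int
   8  $ then id B id B A      id id then $                expand A -> epsilon
   9  $ then id B id B        id id then $                expand B -> epsilon
  10  $ then id B id          id id then $                match id
  11  $ then id B             id then $                   expand B -> epsilon
  12  $ then id               id then $                   match id
  13  $ then                  then $                      match then
Accept reached after 13 steps.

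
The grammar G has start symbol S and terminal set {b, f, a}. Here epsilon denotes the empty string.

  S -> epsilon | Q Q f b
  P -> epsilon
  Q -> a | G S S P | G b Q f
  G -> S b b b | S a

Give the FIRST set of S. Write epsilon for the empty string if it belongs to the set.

{epsilon, a, b}

FIRST(P) = {epsilon}
FIRST(S) = {epsilon, a, b}  (via Q Q f b)
FIRST(G) = {a, b}  (via S b b b, S a)
FIRST(Q) = {a, b}  (via G S S P, G b Q f)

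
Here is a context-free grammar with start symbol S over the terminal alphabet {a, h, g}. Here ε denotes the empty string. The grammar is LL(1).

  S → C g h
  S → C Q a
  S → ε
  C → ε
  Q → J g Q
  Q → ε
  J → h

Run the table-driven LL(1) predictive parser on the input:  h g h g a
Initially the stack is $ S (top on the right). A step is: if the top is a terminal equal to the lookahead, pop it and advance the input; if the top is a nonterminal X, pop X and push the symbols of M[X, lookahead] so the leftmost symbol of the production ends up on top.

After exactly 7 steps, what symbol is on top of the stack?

J

     Stack      Input        Action
  1  $ S        h g h g a $  expand S → C Q a
  2  $ a Q C    h g h g a $  expand C → ε
  3  $ a Q      h g h g a $  expand Q → J g Q
  4  $ a Q g J  h g h g a $  expand J → h
  5  $ a Q g h  h g h g a $  match h
  6  $ a Q g    g h g a $    match g
  7  $ a Q      h g a $      expand Q → J g Q
Stack after step 7: $ a Q g J (top = J).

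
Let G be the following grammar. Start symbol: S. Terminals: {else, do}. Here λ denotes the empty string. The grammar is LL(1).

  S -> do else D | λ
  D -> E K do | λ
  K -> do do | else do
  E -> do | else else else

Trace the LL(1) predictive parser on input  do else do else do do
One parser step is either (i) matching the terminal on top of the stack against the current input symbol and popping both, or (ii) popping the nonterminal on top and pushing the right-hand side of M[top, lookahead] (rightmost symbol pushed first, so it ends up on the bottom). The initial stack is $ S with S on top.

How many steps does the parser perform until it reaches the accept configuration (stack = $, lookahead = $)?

step 1: stack=$ S  input=do else do else do do $  — expand S -> do else D
step 2: stack=$ D else do  input=do else do else do do $  — match do
step 3: stack=$ D else  input=else do else do do $  — match else
step 4: stack=$ D  input=do else do do $  — expand D -> E K do
step 5: stack=$ do K E  input=do else do do $  — expand E -> do
step 6: stack=$ do K do  input=do else do do $  — match do
step 7: stack=$ do K  input=else do do $  — expand K -> else do
step 8: stack=$ do do else  input=else do do $  — match else
step 9: stack=$ do do  input=do do $  — match do
step 10: stack=$ do  input=do $  — match do
Accept reached after 10 steps.

10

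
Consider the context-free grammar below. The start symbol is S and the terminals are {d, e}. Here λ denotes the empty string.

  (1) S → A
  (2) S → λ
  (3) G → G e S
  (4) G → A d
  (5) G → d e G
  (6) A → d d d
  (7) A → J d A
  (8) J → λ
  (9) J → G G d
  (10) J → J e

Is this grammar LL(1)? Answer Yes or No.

FIRST(S) = {λ, d, e}
FIRST(G) = {d, e}
FIRST(A) = {d, e}
FIRST(J) = {λ, d, e}
FOLLOW(S) = {$, d, e}
FOLLOW(G) = {d, e}
FOLLOW(A) = {$, d, e}
FOLLOW(J) = {d, e}
Cell M[A, d] receives both A → d d d and A → J d A — the grammar is not LL(1).

No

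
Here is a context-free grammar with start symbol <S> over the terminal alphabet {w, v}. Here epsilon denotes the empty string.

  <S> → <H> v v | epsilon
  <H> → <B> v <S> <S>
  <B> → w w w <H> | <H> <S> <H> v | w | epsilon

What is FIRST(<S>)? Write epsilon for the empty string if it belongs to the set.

FIRST(<S>) = {epsilon, v, w}  (via <H> v v)
FIRST(<H>) = {v, w}  (via <B> v <S> <S>)
FIRST(<B>) = {epsilon, v, w}  (via <H> <S> <H> v)

{epsilon, v, w}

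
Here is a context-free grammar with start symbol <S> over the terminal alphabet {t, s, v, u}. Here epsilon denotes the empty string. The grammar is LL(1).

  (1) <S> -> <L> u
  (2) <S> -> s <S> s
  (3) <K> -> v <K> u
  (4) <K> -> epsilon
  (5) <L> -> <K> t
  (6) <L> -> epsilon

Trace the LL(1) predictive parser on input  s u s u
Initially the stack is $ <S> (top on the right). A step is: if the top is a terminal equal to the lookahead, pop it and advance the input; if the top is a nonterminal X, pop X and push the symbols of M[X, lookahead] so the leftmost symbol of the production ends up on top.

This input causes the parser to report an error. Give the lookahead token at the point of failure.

u

step 1: stack=$ <S>  input=s u s u $  — expand <S> -> s <S> s
step 2: stack=$ s <S> s  input=s u s u $  — match s
step 3: stack=$ s <S>  input=u s u $  — expand <S> -> <L> u
step 4: stack=$ s u <L>  input=u s u $  — expand <L> -> epsilon
step 5: stack=$ s u  input=u s u $  — match u
step 6: stack=$ s  input=s u $  — match s
step 7: stack=$  input=u $  — error: stack empty but input remains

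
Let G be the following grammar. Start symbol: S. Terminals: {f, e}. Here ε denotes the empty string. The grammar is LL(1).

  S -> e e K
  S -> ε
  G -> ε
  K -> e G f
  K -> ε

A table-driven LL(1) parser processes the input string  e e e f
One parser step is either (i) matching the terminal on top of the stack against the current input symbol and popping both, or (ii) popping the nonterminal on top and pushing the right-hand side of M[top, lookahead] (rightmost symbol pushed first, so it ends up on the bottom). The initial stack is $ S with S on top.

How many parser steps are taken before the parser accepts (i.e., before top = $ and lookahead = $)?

7

step 1: stack=$ S  input=e e e f $  — expand S -> e e K
step 2: stack=$ K e e  input=e e e f $  — match e
step 3: stack=$ K e  input=e e f $  — match e
step 4: stack=$ K  input=e f $  — expand K -> e G f
step 5: stack=$ f G e  input=e f $  — match e
step 6: stack=$ f G  input=f $  — expand G -> ε
step 7: stack=$ f  input=f $  — match f
Accept reached after 7 steps.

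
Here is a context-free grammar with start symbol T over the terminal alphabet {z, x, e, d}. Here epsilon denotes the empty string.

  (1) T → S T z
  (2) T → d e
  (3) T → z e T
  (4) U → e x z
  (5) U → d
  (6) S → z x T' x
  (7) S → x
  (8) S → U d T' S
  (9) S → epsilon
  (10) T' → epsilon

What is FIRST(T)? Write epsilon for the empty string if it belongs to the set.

FIRST(U): from U→e x z we get {e}; from U→d we get {d}. So FIRST(U) = {d, e}.
FIRST(T'): from T'→epsilon we get {epsilon}. So FIRST(T') = {epsilon}.
FIRST(S): from S→z x T' x we get {z}; from S→x we get {x}; from S→U d T' S we get {d, e}; from S→epsilon we get {epsilon}. So FIRST(S) = {epsilon, d, e, x, z}.
FIRST(T): from T→S T z we get {d, e, x, z}; from T→d e we get {d}; from T→z e T we get {z}. So FIRST(T) = {d, e, x, z}.

{d, e, x, z}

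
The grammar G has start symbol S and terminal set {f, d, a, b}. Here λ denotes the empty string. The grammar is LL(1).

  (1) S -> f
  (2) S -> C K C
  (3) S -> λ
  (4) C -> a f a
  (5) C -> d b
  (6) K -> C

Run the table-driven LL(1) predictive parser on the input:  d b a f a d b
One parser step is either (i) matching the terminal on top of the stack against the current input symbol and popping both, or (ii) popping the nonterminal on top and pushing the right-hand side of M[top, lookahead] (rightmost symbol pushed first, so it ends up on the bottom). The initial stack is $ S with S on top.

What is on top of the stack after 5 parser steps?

     Stack      Input            Action
  1  $ S        d b a f a d b $  expand S -> C K C
  2  $ C K C    d b a f a d b $  expand C -> d b
  3  $ C K b d  d b a f a d b $  match d
  4  $ C K b    b a f a d b $    match b
  5  $ C K      a f a d b $      expand K -> C
Stack after step 5: $ C C (top = C).

C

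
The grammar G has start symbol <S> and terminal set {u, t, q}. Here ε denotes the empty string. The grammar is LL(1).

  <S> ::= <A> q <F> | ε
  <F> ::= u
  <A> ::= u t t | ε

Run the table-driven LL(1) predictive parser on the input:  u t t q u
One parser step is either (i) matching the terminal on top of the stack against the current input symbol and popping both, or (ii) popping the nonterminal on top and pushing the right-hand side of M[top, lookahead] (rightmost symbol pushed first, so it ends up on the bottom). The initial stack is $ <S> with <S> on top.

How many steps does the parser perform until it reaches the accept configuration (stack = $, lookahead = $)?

step 1: stack=$ <S>  input=u t t q u $  — expand <S> ::= <A> q <F>
step 2: stack=$ <F> q <A>  input=u t t q u $  — expand <A> ::= u t t
step 3: stack=$ <F> q t t u  input=u t t q u $  — match u
step 4: stack=$ <F> q t t  input=t t q u $  — match t
step 5: stack=$ <F> q t  input=t q u $  — match t
step 6: stack=$ <F> q  input=q u $  — match q
step 7: stack=$ <F>  input=u $  — expand <F> ::= u
step 8: stack=$ u  input=u $  — match u
Accept reached after 8 steps.

8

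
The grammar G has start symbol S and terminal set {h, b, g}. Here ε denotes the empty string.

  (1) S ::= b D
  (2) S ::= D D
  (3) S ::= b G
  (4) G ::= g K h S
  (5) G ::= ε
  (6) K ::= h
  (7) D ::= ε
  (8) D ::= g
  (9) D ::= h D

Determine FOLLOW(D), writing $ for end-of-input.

FIRST(G): from G::=g K h S we get {g}; from G::=ε we get {ε}. So FIRST(G) = {ε, g}.
FIRST(K): from K::=h we get {h}. So FIRST(K) = {h}.
FIRST(D): from D::=ε we get {ε}; from D::=g we get {g}; from D::=h D we get {h}. So FIRST(D) = {ε, g, h}.
FIRST(S): from S::=b D we get {b}; from S::=D D we get {ε, g, h}; from S::=b G we get {b}. So FIRST(S) = {ε, b, g, h}.
FOLLOW(S) includes $ since S is the start symbol.
FOLLOW(K): in G::=g K h S, K is followed by h S with FIRST {h}. Thus FOLLOW(K) = {h}.
FOLLOW(S): in G::=g K h S, the suffix after S is empty, so FOLLOW(S) ⊇ FOLLOW(G) = {$}. Thus FOLLOW(S) = {$}.
FOLLOW(G): in S::=b G, the suffix after G is empty, so FOLLOW(G) ⊇ FOLLOW(S) = {$}. Thus FOLLOW(G) = {$}.
FOLLOW(D): in S::=b D, the suffix after D is empty, so FOLLOW(D) ⊇ FOLLOW(S) = {$}; in S::=D D (occurrence 1), D is followed by D with FIRST {ε, g, h}; in S::=D D (occurrence 1), the suffix after D is nullable, so FOLLOW(D) ⊇ FOLLOW(S) = {$}; in S::=D D (occurrence 2), the suffix after D is empty, so FOLLOW(D) ⊇ FOLLOW(S) = {$}; in D::=h D, the suffix after D is empty (adds nothing new). Thus FOLLOW(D) = {$, g, h}.

{$, g, h}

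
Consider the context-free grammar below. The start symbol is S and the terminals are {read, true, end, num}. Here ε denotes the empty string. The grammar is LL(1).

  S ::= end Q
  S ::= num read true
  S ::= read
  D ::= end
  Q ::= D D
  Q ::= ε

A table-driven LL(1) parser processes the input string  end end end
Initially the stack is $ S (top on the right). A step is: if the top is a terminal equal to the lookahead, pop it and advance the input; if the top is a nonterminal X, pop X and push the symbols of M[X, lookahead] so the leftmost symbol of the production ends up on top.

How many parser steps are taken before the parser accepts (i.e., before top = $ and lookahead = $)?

7

     Stack    Input          Action
  1  $ S      end end end $  expand S ::= end Q
  2  $ Q end  end end end $  match end
  3  $ Q      end end $      expand Q ::= D D
  4  $ D D    end end $      expand D ::= end
  5  $ D end  end end $      match end
  6  $ D      end $          expand D ::= end
  7  $ end    end $          match end
Accept reached after 7 steps.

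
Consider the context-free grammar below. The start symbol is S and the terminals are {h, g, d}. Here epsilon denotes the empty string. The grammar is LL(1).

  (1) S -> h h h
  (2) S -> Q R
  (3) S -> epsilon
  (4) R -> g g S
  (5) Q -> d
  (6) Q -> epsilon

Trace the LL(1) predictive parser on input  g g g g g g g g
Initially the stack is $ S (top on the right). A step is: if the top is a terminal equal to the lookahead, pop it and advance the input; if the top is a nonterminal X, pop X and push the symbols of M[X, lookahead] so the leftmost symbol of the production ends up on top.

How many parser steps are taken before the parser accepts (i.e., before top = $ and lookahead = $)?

21

      Stack    Input              Action
   1  $ S      g g g g g g g g $  expand S -> Q R
   2  $ R Q    g g g g g g g g $  expand Q -> epsilon
   3  $ R      g g g g g g g g $  expand R -> g g S
   4  $ S g g  g g g g g g g g $  match g
   5  $ S g    g g g g g g g $    match g
   6  $ S      g g g g g g $      expand S -> Q R
   7  $ R Q    g g g g g g $      expand Q -> epsilon
   8  $ R      g g g g g g $      expand R -> g g S
   9  $ S g g  g g g g g g $      match g
  10  $ S g    g g g g g $        match g
  11  $ S      g g g g $          expand S -> Q R
  12  $ R Q    g g g g $          expand Q -> epsilon
  13  $ R      g g g g $          expand R -> g g S
  14  $ S g g  g g g g $          match g
  15  $ S g    g g g $            match g
  16  $ S      g g $              expand S -> Q R
  17  $ R Q    g g $              expand Q -> epsilon
  18  $ R      g g $              expand R -> g g S
  19  $ S g g  g g $              match g
  20  $ S g    g $                match g
  21  $ S      $                  expand S -> epsilon
Accept reached after 21 steps.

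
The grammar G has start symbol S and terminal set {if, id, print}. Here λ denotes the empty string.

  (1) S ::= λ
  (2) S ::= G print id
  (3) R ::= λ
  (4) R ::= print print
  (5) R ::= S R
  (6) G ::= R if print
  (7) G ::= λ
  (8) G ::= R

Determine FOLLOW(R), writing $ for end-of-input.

{if, print}

FIRST(S) = {λ, if, print}  (via G print id)
FIRST(R) = {λ, if, print}  (via S R)
FIRST(G) = {λ, if, print}  (via R if print, R)
FOLLOW(S) includes $ since S is the start symbol.
FOLLOW(G): in S::=G print id, G is followed by print id with FIRST {print}. Thus FOLLOW(G) = {print}.
FOLLOW(R): in R::=S R, the suffix after R is empty (adds nothing new); in G::=R if print, R is followed by if print with FIRST {if}; in G::=R, the suffix after R is empty, so FOLLOW(R) ⊇ FOLLOW(G) = {print}. Thus FOLLOW(R) = {if, print}.
FOLLOW(S): in R::=S R, S is followed by R with FIRST {λ, if, print}; in R::=S R, the suffix after S is nullable, so FOLLOW(S) ⊇ FOLLOW(R) = {if, print}. Thus FOLLOW(S) = {$, if, print}.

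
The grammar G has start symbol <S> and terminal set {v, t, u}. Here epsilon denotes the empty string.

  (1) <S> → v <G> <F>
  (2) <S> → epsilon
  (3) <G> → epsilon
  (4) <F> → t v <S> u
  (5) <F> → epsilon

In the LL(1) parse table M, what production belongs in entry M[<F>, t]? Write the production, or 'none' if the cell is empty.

<F> → t v <S> u

FIRST(<S>): from <S>→v <G> <F> we get {v}; from <S>→epsilon we get {epsilon}. So FIRST(<S>) = {epsilon, v}.
FIRST(<G>): from <G>→epsilon we get {epsilon}. So FIRST(<G>) = {epsilon}.
FIRST(<F>): from <F>→t v <S> u we get {t}; from <F>→epsilon we get {epsilon}. So FIRST(<F>) = {epsilon, t}.
FOLLOW(<S>) includes $ since <S> is the start symbol.
FOLLOW(<S>): in <F>→t v <S> u, <S> is followed by u with FIRST {u}. Thus FOLLOW(<S>) = {$, u}.
FOLLOW(<F>): in <S>→v <G> <F>, the suffix after <F> is empty, so FOLLOW(<F>) ⊇ FOLLOW(<S>) = {$, u}. Thus FOLLOW(<F>) = {$, u}.
For <F> → t v <S> u: FIRST(t v <S> u) = {t}, so it goes in M[<F>, t] for t ∈ {t}.
For <F> → epsilon: FIRST(epsilon) = {epsilon}, so it goes in M[<F>, t] for t ∈ {}; since epsilon ∈ FIRST, also for every t ∈ FOLLOW(<F>) = {$, u}.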